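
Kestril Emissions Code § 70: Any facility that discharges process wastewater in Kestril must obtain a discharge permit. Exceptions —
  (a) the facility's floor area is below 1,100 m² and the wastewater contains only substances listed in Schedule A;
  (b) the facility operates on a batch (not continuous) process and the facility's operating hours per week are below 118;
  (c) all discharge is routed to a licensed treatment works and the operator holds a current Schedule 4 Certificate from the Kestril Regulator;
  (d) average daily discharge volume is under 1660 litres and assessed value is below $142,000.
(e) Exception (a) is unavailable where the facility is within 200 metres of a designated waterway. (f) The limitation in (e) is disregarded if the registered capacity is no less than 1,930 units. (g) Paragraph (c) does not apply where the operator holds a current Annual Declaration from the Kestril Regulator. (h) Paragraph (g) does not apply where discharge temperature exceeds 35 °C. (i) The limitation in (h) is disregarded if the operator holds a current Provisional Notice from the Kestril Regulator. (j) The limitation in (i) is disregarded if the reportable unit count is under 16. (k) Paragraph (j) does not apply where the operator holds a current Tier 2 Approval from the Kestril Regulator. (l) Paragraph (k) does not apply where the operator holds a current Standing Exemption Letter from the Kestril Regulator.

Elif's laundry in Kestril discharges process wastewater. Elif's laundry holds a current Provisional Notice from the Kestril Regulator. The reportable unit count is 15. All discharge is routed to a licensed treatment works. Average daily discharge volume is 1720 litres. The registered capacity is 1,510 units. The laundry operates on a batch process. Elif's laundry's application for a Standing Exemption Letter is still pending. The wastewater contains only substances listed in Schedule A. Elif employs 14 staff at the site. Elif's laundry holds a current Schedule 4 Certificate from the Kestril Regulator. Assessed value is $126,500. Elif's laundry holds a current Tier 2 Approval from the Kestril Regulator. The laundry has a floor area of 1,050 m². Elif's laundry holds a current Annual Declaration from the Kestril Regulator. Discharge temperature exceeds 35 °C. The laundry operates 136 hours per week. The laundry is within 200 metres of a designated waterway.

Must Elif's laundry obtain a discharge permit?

Yes — Elif's laundry must obtain a discharge permit.

All of (a)'s requirements are met (the facility's floor area is 1,050 m², below the 1,100 m² limit; the wastewater is Schedule-A-only). Turning to paragraphs (e)–(f): (e) operates against (a): the laundry is within 200 m of a designated waterway. (f), which would lift (e), is inapplicable — the registered capacity is 1,510 units, short of 1,930 units. (a) is therefore removed.
Exception (b) fails — the facility's operating hours per week are 136, not below 118.
Exception (c) is satisfied on its face — discharge is routed to a licensed treatment works; a current Schedule 4 Certificate is held. Turning to paragraphs (g)–(l): (g) operates against (c): a current Annual Declaration is held. (h) is engaged (discharge temperature exceeds 35 °C), but is itself disapplied by (i): (i) is triggered — a current Provisional Notice is held. (j) applies (the reportable unit count is 15, under the 16 limit), but is displaced by (k): (k) applies — a current Tier 2 Approval is held. (l), which would lift (k), does not operate here — the Standing Exemption Letter is not current. Exception (c) does not apply.
Exception (d) does not apply: average daily discharge volume is 1720 litres, not under 1660 litres.
None of the exceptions is available; § 70 applies in full.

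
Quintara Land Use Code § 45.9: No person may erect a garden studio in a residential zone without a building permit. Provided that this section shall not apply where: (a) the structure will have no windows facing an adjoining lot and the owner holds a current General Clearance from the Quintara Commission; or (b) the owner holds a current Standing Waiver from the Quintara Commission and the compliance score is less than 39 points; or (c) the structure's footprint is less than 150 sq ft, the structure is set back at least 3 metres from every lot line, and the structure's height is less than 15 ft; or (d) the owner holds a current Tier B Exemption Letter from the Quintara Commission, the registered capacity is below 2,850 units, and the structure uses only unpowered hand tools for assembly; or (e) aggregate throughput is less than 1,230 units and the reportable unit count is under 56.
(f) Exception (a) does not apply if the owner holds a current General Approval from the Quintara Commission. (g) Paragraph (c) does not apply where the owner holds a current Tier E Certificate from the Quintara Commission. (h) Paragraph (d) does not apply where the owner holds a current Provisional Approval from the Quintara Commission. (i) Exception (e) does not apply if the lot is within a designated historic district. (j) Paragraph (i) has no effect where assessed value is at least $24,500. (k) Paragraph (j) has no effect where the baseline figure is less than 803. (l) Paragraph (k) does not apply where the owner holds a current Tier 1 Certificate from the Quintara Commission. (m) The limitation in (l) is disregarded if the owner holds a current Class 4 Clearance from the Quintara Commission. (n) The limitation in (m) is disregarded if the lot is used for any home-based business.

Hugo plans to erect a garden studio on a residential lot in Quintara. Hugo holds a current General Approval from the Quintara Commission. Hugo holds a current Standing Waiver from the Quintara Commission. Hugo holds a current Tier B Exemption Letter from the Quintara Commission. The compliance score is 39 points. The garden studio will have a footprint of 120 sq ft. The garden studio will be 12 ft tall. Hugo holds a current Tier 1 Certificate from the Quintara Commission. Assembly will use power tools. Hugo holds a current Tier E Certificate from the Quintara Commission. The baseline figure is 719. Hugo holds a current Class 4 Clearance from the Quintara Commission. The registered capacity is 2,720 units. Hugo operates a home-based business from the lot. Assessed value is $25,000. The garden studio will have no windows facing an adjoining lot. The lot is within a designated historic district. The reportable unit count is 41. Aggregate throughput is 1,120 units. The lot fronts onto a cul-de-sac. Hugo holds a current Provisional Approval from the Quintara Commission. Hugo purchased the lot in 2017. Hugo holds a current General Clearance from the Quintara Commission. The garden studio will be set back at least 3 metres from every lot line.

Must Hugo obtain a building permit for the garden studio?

No — exception (e) applies; Hugo does not need a building permit.

Exception (a): no windows face an adjoining lot; a current General Clearance is held — every condition holds. But: (f) operates — a current General Approval is held. (a) is therefore removed.
Exception (b) requires that the compliance score is less than 39 points; but the compliance score is 39 points, not less than 39 points, so (b) is unavailable.
Exception (c) is satisfied on its face — the structure's footprint is 120 sq ft, less than the 150 sq ft limit; the setback is at least 3 m on every side; the structure's height is 12 ft, less than the 15 ft limit. But applying paragraph (g): (g) operates against (c): a current Tier E Certificate is held. Exception (c) does not apply.
Exception (d) does not apply: assembly uses power tools.
All of (e)'s requirements are met (aggregate throughput is 1,120 units, less than the 1,230 units limit; the reportable unit count is 41, under the 56 limit). Under paragraphs (i)–(n): (i) would limit (e) — the lot is in a historic district — but (j) sets (i) aside: (j) operates against (i): assessed value is $25,000, meeting the $24,500 threshold. (k) would limit (j) — the baseline figure is 719, less than the 803 limit — but (l) sets (k) aside: (l) operates against (k): a current Tier 1 Certificate is held. (m) would limit (l) — a current Class 4 Clearance is held — but (n) sets (m) aside: (n) operates against (m): a home-based business operates on the lot. Exception (e) stands.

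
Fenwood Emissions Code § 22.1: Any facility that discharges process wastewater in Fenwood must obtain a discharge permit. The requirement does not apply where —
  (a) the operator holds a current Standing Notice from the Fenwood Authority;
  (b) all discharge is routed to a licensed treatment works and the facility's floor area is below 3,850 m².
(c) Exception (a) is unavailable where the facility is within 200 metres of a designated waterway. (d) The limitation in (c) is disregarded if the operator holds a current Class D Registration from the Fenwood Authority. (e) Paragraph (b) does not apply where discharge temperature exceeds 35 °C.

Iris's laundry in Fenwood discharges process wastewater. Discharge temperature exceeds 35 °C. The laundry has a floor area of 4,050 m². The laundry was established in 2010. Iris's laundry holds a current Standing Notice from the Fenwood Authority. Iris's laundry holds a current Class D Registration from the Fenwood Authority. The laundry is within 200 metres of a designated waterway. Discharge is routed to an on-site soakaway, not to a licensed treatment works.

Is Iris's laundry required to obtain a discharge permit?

Exception (a) is satisfied on its face — a current Standing Notice is held. Considering the limiting provisions: (c) applies (the laundry is within 200 m of a designated waterway), but is overridden by (d): (d) is triggered — a current Class D Registration is held. So (a) applies.
Exception (b) does not apply: discharge is not routed to a licensed treatment works.

No — exception (a) applies; Iris's laundry is not required to obtain a discharge permit.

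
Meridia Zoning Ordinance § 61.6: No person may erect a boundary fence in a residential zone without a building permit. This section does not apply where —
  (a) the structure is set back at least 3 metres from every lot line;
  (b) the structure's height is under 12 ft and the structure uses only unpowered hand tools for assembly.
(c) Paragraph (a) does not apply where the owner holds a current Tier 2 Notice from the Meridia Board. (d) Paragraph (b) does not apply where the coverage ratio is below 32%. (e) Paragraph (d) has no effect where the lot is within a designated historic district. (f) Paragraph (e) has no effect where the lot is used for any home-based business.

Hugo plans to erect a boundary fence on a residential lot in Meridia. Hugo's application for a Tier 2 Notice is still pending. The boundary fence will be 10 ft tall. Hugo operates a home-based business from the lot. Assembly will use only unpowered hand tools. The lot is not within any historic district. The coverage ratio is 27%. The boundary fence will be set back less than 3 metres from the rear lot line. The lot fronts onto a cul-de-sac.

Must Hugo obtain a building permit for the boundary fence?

Yes — Hugo must obtain a building permit.

Exception (a) fails — the rear setback is under 3 m.
Exception (b): the structure's height is 10 ft, under the 12 ft limit; assembly uses only hand tools — every condition holds. Turning to paragraphs (d)–(f): (d) operates against (b): the coverage ratio is 27%, below the 32% limit. (e), which would lift (d), is not engaged — the lot is not in a historic district. So (b) is unavailable.
No exception is made out. Hugo falls within the general rule.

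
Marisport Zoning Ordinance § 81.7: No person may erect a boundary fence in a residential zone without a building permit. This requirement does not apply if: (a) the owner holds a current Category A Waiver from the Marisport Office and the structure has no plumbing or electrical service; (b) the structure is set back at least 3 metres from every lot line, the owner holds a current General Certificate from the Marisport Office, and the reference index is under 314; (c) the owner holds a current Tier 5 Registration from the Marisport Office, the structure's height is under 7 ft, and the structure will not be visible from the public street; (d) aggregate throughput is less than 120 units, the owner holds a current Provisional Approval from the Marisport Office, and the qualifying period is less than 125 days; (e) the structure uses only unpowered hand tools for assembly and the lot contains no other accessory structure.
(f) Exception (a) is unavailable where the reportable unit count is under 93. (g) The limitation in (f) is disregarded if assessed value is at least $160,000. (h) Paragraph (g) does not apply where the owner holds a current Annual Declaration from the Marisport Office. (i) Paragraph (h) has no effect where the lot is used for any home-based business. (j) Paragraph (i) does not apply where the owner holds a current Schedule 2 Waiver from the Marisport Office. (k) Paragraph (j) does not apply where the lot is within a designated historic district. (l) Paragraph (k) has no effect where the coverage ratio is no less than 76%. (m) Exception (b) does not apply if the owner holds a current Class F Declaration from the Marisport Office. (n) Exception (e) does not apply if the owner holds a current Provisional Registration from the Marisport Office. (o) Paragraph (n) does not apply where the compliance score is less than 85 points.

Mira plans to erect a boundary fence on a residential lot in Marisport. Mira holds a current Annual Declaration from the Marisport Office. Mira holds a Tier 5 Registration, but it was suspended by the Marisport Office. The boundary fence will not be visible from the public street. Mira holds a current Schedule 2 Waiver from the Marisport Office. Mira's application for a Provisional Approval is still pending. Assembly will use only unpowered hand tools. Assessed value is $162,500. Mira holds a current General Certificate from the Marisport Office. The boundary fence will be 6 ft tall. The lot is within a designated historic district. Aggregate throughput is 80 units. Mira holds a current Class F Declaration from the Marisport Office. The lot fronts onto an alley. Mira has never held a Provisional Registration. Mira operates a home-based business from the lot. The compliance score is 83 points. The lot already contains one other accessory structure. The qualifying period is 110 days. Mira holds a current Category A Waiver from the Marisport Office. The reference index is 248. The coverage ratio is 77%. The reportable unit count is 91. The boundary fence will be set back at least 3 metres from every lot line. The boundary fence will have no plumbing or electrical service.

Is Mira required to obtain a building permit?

All of (a)'s requirements are met (a current Category A Waiver is held; there is no plumbing or electrical service). Turning to paragraphs (f)–(l): (f) is triggered — the reportable unit count is 91, under the 93 limit. (g) would limit (f) — assessed value is $162,500, meeting the $160,000 threshold — but (h) sets (g) aside: (h) operates against (g): a current Annual Declaration is held. (i) is engaged (a home-based business operates on the lot), but is itself disapplied by (j): (j) operates against (i): a current Schedule 2 Waiver is held. (k) would limit (j) — the lot is in a historic district — but (l) sets (k) aside: (l) is triggered — the coverage ratio is 77%, meeting the 76% threshold. (a) is therefore removed.
Exception (b)'s conditions are all satisfied: the setback is at least 3 m on every side; a current General Certificate is held; the reference index is 248, under the 314 limit. But: (m) operates against (b): a current Class F Declaration is held. Exception (b) does not apply.
Exception (c) does not apply: there is no Tier 5 Registration in force.
Exception (d) requires that the owner holds a current Provisional Approval from the Marisport Office; but no current Provisional Approval is held, so (d) is unavailable.
Exception (e) does not apply: the lot already has another accessory structure.
None of the exceptions is available; § 81.7 applies in full.

Yes — Mira must obtain a building permit.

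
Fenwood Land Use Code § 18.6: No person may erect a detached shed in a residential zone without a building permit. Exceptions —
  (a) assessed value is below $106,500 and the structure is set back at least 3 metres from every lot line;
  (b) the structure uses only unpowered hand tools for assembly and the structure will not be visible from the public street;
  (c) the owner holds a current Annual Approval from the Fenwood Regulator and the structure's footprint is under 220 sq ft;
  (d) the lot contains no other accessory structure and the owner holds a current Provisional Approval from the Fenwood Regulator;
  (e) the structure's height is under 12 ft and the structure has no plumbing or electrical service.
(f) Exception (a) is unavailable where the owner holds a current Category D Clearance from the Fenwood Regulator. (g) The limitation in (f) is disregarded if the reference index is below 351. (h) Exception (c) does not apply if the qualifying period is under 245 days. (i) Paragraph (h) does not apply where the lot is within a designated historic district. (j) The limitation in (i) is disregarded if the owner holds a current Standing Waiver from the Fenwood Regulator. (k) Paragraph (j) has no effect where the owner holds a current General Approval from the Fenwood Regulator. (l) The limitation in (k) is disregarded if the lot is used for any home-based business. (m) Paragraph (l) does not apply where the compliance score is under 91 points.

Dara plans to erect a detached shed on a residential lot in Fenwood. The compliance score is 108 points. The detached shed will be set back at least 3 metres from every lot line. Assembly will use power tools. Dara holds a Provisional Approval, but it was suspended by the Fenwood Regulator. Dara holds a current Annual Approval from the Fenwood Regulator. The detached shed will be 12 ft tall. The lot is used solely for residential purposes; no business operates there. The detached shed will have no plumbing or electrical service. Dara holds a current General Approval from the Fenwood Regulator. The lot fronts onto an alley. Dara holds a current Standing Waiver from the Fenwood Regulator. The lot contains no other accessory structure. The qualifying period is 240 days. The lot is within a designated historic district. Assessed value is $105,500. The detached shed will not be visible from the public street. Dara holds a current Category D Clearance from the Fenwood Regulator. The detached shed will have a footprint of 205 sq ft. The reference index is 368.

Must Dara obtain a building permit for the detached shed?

All of (a)'s requirements are met (assessed value is $105,500, below the $106,500 limit; the setback is at least 3 m on every side). But: (f) operates against (a): a current Category D Clearance is held. (g), which would lift (f), is not triggered — the reference index is 368, not below 351. So (a) is unavailable.
Exception (b) requires that the structure uses only unpowered hand tools for assembly; but assembly uses power tools, so (b) is unavailable.
Exception (c): a current Annual Approval is held; the structure's footprint is 205 sq ft, under the 220 sq ft limit — every condition holds. Considering the limiting provisions: (h) applies (the qualifying period is 240 days, under the 245 days limit), but is itself disapplied by (i): (i) operates against (h): the lot is in a historic district. (j) would limit (i) — a current Standing Waiver is held — but (k) sets (j) aside: (k) is triggered — a current General Approval is held. (l) is inapplicable (the lot is solely residential), so (k) stands. Exception (c) stands.
Exception (d) fails — the Provisional Approval is not current.
Exception (e) does not apply: the structure's height is 12 ft, not under 12 ft.

No — exception (c) applies; Dara does not need a building permit.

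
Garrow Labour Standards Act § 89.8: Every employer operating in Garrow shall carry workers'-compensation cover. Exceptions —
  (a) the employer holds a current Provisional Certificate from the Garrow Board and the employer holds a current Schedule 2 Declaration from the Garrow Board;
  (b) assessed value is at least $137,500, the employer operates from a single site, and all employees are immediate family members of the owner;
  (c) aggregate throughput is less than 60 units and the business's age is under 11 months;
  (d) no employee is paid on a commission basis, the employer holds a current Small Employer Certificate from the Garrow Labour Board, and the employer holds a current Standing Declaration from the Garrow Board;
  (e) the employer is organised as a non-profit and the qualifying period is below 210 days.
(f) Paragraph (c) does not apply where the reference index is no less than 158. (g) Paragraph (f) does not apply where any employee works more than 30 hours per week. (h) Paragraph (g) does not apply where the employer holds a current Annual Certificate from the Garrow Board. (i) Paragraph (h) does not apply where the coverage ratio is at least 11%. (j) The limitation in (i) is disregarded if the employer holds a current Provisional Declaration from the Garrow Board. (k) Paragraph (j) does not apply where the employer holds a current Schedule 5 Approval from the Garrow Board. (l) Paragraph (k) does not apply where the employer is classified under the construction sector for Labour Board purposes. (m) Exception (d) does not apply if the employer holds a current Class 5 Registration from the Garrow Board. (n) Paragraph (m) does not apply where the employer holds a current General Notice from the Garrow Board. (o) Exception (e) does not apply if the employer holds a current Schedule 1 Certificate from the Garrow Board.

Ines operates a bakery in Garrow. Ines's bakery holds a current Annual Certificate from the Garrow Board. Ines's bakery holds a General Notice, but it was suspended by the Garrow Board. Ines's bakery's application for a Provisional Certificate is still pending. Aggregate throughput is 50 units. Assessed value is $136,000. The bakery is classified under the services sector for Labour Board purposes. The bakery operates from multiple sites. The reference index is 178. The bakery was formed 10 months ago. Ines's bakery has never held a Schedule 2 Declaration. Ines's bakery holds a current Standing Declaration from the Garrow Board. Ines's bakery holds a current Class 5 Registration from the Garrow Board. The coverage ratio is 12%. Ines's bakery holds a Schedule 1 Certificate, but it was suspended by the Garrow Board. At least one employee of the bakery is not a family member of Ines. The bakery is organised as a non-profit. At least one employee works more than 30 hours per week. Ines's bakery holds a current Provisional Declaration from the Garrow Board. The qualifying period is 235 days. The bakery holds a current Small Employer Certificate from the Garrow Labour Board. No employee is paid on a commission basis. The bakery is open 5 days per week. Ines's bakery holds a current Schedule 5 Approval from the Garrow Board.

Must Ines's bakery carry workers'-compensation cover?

Exception (a) fails — the Provisional Certificate is not current.
Exception (b) does not apply: assessed value is $136,000, short of $137,500.
Exception (c) is satisfied on its face — aggregate throughput is 50 units, less than the 60 units limit; the business's age is 10 months, under the 11 months limit. Considering the limiting provisions: (f) would limit (c) — the reference index is 178, meeting the 158 threshold — but (g) sets (f) aside: (g) operates against (f): at least one employee exceeds 30 hours/week. (h) would limit (g) — a current Annual Certificate is held — but (i) sets (h) aside: (i) is engaged — the coverage ratio is 12%, meeting the 11% threshold. (j) operates (a current Provisional Declaration is held), but is set aside by (k): (k) operates against (j): a current Schedule 5 Approval is held. (l) is inapplicable (the bakery is classified under the services sector), so (k) stands. (c) remains available.
Exception (d): no employee is paid on commission; a current Small Employer Certificate is held; a current Standing Declaration is held — every condition holds. But: (m) is triggered — a current Class 5 Registration is held. (n), which would lift (m), is inapplicable — there is no General Notice in force. So (d) is unavailable.
Exception (e) requires that the qualifying period is below 210 days; but the qualifying period is 235 days, not below 210 days, so (e) is unavailable.

No — exception (c) applies; Ines's bakery is not required to carry workers'-compensation cover.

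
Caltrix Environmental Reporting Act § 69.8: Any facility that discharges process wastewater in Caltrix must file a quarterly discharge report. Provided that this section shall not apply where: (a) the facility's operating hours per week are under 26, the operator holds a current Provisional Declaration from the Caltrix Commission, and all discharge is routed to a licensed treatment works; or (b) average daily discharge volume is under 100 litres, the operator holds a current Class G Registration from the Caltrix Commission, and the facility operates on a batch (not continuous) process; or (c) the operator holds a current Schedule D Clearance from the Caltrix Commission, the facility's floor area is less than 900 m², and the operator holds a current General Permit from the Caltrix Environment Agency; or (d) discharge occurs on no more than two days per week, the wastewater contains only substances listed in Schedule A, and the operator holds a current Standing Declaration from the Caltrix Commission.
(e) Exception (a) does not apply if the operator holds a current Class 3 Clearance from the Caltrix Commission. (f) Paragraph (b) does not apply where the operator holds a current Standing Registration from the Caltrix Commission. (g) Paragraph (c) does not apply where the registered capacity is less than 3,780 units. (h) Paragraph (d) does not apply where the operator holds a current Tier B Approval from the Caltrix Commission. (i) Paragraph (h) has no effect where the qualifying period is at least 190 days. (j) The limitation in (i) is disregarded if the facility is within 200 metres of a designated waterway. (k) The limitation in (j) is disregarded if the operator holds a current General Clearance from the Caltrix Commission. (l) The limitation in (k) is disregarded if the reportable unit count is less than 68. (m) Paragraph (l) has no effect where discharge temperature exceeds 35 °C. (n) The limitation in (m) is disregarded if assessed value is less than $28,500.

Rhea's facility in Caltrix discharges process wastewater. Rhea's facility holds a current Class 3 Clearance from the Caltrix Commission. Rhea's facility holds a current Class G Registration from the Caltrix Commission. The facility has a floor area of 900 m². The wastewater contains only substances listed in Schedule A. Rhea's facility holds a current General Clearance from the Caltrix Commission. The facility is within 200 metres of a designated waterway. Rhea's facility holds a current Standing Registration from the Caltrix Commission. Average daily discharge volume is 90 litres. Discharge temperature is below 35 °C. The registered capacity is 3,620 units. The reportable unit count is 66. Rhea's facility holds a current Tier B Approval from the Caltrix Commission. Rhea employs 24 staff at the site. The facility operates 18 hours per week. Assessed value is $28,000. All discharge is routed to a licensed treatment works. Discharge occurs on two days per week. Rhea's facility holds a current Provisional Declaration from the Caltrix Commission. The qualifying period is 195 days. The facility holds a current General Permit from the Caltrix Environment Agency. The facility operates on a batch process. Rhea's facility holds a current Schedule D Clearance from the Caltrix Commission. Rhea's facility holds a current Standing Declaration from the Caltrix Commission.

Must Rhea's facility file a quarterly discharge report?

Yes — Rhea's facility must file a quarterly discharge report.

Exception (a) is satisfied on its face — the facility's operating hours per week are 18, under the 26 limit; a current Provisional Declaration is held; discharge is routed to a licensed treatment works. Turning to paragraph (e): (e) operates — a current Class 3 Clearance is held. (a) is therefore removed.
Exception (b)'s conditions are all satisfied: average daily discharge volume is 90 litres, under the 100 litres limit; a current Class G Registration is held; the facility operates on a batch process. Turning to paragraph (f): (f) operates against (b): a current Standing Registration is held. So (b) is unavailable.
Exception (c) fails — the facility's floor area is 900 m², not less than 900 m².
Exception (d) is satisfied on its face — discharge occurs on no more than two days per week; the wastewater is Schedule-A-only; a current Standing Declaration is held. But: (h) operates against (d): a current Tier B Approval is held. (i) would limit (h) — the qualifying period is 195 days, meeting the 190 days threshold — but (j) sets (i) aside: (j) operates — the facility is within 200 m of a designated waterway. (k) is engaged (a current General Clearance is held), but is displaced by (l): (l) is engaged — the reportable unit count is 66, less than the 68 limit. (m) is not triggered (discharge temperature is below 35 °C), so (l) stands. So (d) is unavailable.
Every exception is unavailable, so the rule governs.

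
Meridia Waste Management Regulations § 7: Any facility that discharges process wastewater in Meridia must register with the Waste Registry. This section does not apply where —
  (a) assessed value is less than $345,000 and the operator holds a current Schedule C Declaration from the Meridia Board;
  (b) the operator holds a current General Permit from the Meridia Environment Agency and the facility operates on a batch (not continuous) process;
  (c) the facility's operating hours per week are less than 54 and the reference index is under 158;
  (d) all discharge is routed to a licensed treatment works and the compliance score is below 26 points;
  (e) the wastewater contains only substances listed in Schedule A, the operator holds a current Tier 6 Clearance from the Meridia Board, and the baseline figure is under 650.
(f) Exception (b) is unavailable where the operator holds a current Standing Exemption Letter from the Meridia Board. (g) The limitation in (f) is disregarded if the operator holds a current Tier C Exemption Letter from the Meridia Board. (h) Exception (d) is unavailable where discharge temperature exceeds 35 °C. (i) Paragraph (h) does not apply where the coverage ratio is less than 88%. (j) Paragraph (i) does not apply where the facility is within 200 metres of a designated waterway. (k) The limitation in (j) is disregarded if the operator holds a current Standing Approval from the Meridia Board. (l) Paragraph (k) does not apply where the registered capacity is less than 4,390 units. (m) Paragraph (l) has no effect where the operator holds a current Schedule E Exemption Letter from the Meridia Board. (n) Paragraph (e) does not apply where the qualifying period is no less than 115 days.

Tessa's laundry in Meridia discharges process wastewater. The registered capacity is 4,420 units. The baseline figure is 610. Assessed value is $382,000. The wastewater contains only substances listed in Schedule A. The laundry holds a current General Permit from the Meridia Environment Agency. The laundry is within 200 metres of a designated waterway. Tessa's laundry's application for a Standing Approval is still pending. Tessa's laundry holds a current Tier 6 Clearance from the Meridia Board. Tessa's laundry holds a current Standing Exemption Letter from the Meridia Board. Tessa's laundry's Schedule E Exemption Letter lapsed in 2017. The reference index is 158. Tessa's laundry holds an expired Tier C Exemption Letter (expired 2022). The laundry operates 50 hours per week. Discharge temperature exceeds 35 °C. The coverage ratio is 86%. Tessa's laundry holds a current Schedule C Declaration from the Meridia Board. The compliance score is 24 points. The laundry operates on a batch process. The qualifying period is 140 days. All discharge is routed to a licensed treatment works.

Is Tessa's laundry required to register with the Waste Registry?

Exception (a) fails — assessed value is $382,000, not less than $345,000.
Exception (b) is satisfied on its face — a current General Permit is held; the facility operates on a batch process. But: (f) is engaged — a current Standing Exemption Letter is held. (g) is not engaged (there is no Tier C Exemption Letter in force), so (f) stands. Exception (b) does not apply.
Exception (c) fails — the reference index is 158, not under 158.
All of (d)'s requirements are met (discharge is routed to a licensed treatment works; the compliance score is 24 points, below the 26 points limit). But applying paragraphs (h)–(m): (h) operates against (d): discharge temperature exceeds 35 °C. (i) would limit (h) — the coverage ratio is 86%, less than the 88% limit — but (j) sets (i) aside: (j) is triggered — the laundry is within 200 m of a designated waterway. (k) is not engaged (the Standing Approval is not current), so (j) stands. (d) is therefore removed.
Exception (e)'s conditions are all satisfied: the wastewater is Schedule-A-only; a current Tier 6 Clearance is held; the baseline figure is 610, under the 650 limit. But applying paragraph (n): (n) operates against (e): the qualifying period is 140 days, meeting the 115 days threshold. So (e) is unavailable.
None of the exceptions is available; § 7 applies in full.

Yes — Tessa's laundry must register with the Waste Registry.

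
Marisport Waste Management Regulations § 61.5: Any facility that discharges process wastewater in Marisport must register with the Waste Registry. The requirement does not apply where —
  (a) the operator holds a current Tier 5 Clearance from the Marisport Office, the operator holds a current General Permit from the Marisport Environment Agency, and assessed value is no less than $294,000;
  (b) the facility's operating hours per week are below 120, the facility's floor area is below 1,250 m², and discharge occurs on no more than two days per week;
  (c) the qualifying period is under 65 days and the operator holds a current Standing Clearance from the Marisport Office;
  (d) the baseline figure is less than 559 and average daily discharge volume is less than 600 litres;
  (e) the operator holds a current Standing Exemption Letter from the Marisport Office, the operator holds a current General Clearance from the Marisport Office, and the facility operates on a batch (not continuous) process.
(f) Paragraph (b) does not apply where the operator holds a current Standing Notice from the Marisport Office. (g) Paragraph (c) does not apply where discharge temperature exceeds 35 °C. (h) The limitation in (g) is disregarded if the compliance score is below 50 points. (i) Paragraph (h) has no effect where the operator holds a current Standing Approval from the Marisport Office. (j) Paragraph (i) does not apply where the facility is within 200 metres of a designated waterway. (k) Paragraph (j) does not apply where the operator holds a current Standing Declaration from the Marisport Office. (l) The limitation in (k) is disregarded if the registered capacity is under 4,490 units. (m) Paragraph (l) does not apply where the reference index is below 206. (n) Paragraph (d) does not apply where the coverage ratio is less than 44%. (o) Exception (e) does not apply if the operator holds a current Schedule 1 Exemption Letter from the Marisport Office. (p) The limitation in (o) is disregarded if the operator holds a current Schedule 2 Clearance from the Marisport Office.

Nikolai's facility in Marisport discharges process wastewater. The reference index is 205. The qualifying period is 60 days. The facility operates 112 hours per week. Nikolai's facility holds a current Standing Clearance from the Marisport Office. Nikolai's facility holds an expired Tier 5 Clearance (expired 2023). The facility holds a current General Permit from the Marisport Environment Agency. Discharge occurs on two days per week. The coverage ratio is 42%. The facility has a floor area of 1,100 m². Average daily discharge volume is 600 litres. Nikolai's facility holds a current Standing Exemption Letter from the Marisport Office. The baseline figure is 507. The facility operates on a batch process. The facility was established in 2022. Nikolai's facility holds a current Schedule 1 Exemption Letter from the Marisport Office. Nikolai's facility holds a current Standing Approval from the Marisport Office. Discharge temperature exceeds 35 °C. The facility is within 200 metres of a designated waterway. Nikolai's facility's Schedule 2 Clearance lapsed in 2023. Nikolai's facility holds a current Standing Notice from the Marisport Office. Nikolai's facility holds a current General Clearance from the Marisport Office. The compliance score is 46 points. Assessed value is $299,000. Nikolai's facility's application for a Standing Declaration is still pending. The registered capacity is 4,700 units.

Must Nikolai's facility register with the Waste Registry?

Exception (a) does not apply: there is no Tier 5 Clearance in force.
All of (b)'s requirements are met (the facility's operating hours per week are 112, below the 120 limit; the facility's floor area is 1,100 m², below the 1,250 m² limit; discharge occurs on no more than two days per week). But: (f) is engaged — a current Standing Notice is held. Exception (b) does not apply.
Exception (c) is satisfied on its face — the qualifying period is 60 days, under the 65 days limit; a current Standing Clearance is held. Under paragraphs (g)–(m): (g) applies (discharge temperature exceeds 35 °C), but yields to (h): (h) applies — the compliance score is 46 points, below the 50 points limit. (i) is engaged (a current Standing Approval is held), but yields to (j): (j) is triggered — the facility is within 200 m of a designated waterway. (k), which would lift (j), does not operate here — the Standing Declaration is not current. (c) remains available.
Exception (d) fails — average daily discharge volume is 600 litres, not less than 600 litres.
Exception (e) is satisfied on its face — a current Standing Exemption Letter is held; a current General Clearance is held; the facility operates on a batch process. But applying paragraphs (o)–(p): (o) operates against (e): a current Schedule 1 Exemption Letter is held. (p) is inapplicable (there is no Schedule 2 Clearance in force), so (o) stands. So (e) is unavailable.

No — exception (c) applies; Nikolai's facility is not required to register with the Waste Registry.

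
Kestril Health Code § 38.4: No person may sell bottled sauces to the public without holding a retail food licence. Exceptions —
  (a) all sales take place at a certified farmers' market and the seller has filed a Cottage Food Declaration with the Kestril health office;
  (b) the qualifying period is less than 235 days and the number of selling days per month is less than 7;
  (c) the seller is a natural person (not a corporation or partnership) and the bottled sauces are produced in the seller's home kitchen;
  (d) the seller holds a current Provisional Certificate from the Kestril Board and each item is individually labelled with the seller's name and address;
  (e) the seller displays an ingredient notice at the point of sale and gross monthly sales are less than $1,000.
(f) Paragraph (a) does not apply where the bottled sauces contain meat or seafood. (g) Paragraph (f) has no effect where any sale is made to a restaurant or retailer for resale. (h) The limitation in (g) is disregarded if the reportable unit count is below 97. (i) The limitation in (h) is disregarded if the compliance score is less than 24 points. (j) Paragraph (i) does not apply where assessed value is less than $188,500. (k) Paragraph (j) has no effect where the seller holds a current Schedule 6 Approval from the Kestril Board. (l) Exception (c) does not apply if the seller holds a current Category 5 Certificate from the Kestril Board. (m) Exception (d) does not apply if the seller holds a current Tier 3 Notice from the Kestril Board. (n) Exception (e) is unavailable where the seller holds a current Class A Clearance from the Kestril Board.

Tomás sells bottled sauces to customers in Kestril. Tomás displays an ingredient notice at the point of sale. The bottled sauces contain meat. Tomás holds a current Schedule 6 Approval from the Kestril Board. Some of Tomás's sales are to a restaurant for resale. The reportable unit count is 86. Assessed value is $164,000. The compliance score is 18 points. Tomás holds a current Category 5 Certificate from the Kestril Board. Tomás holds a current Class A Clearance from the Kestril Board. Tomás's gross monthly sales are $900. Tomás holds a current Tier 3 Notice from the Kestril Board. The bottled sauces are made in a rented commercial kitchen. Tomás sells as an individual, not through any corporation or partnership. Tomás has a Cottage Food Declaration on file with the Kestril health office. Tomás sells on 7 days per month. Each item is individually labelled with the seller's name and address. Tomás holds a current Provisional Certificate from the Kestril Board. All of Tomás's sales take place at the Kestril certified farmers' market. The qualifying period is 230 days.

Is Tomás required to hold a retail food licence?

Exception (a) is satisfied on its face — all sales are at a certified farmers' market; a Cottage Food Declaration is on file. As to paragraphs (f)–(k): (f) is triggered (the bottled sauces contain meat), but is overridden by (g): (g) operates — some sales are to a restaurant for resale. (h) applies (the reportable unit count is 86, below the 97 limit), but yields to (i): (i) operates against (h): the compliance score is 18 points, less than the 24 points limit. (j) operates (assessed value is $164,000, less than the $188,500 limit), but is itself disapplied by (k): (k) operates against (j): a current Schedule 6 Approval is held. Exception (a) stands.
Exception (b) does not apply: the number of selling days per month is 7, not less than 7.
Exception (c) requires that the bottled sauces are produced in the seller's home kitchen; but the bottled sauces are made in a commercial kitchen, not a home kitchen, so (c) is unavailable.
Exception (d) is satisfied on its face — a current Provisional Certificate is held; items are individually labelled. However, paragraph (m) must be considered: (m) is engaged — a current Tier 3 Notice is held. Exception (d) does not apply.
Exception (e) is satisfied on its face — an ingredient notice is displayed; gross monthly sales are $900, less than the $1,000 limit. Turning to paragraph (n): (n) operates against (e): a current Class A Clearance is held. So (e) is unavailable.

No — exception (a) applies; Tomás is not required to hold a retail food licence.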